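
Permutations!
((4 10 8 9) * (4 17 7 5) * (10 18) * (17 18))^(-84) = (18) = [0, 1, 2, 3, 4, 5, 6, 7, 8, 9, 10, 11, 12, 13, 14, 15, 16, 17, 18]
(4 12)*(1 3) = [0, 3, 2, 1, 12, 5, 6, 7, 8, 9, 10, 11, 4] = (1 3)(4 12)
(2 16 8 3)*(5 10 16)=(2 5 10 16 8 3)=[0, 1, 5, 2, 4, 10, 6, 7, 3, 9, 16, 11, 12, 13, 14, 15, 8]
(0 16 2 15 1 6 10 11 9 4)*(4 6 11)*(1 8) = (0 16 2 15 8 1 11 9 6 10 4) = [16, 11, 15, 3, 0, 5, 10, 7, 1, 6, 4, 9, 12, 13, 14, 8, 2]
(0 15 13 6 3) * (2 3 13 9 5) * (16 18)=[15, 1, 3, 0, 4, 2, 13, 7, 8, 5, 10, 11, 12, 6, 14, 9, 18, 17, 16]=(0 15 9 5 2 3)(6 13)(16 18)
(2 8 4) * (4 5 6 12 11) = (2 8 5 6 12 11 4) = [0, 1, 8, 3, 2, 6, 12, 7, 5, 9, 10, 4, 11]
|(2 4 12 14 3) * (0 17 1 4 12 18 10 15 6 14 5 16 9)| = 15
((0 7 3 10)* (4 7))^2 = (0 7 10 4 3) = [7, 1, 2, 0, 3, 5, 6, 10, 8, 9, 4]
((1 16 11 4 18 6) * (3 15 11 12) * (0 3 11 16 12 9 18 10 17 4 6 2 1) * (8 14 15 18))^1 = (0 3 18 2 1 12 11 6)(4 10 17)(8 14 15 16 9) = [3, 12, 1, 18, 10, 5, 0, 7, 14, 8, 17, 6, 11, 13, 15, 16, 9, 4, 2]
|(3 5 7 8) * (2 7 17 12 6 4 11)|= |(2 7 8 3 5 17 12 6 4 11)|= 10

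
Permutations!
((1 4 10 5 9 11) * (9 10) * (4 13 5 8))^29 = (1 4 5 11 8 13 9 10) = [0, 4, 2, 3, 5, 11, 6, 7, 13, 10, 1, 8, 12, 9]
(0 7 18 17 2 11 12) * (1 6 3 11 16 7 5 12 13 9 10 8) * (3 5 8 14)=(0 8 1 6 5 12)(2 16 7 18 17)(3 11 13 9 10 14)=[8, 6, 16, 11, 4, 12, 5, 18, 1, 10, 14, 13, 0, 9, 3, 15, 7, 2, 17]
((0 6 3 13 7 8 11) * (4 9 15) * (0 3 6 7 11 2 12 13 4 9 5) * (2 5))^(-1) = [5, 1, 4, 11, 3, 8, 6, 0, 7, 15, 10, 13, 2, 12, 14, 9] = (0 5 8 7)(2 4 3 11 13 12)(9 15)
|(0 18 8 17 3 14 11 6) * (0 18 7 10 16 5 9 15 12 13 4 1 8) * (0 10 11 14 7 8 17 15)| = |(0 8 15 12 13 4 1 17 3 7 11 6 18 10 16 5 9)| = 17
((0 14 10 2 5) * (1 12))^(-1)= (0 5 2 10 14)(1 12)= [5, 12, 10, 3, 4, 2, 6, 7, 8, 9, 14, 11, 1, 13, 0]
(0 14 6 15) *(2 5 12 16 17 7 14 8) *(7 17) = [8, 1, 5, 3, 4, 12, 15, 14, 2, 9, 10, 11, 16, 13, 6, 0, 7, 17] = (17)(0 8 2 5 12 16 7 14 6 15)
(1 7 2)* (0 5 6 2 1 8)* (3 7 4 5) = (0 3 7 1 4 5 6 2 8) = [3, 4, 8, 7, 5, 6, 2, 1, 0]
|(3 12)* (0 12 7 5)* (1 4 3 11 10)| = 9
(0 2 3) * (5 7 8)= (0 2 3)(5 7 8)= [2, 1, 3, 0, 4, 7, 6, 8, 5]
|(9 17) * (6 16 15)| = 6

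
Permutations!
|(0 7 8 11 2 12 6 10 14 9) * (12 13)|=|(0 7 8 11 2 13 12 6 10 14 9)|=11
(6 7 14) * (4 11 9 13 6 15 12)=(4 11 9 13 6 7 14 15 12)=[0, 1, 2, 3, 11, 5, 7, 14, 8, 13, 10, 9, 4, 6, 15, 12]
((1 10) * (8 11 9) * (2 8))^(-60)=(11)=[0, 1, 2, 3, 4, 5, 6, 7, 8, 9, 10, 11]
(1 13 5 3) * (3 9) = [0, 13, 2, 1, 4, 9, 6, 7, 8, 3, 10, 11, 12, 5] = (1 13 5 9 3)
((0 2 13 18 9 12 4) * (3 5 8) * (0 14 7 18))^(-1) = [13, 1, 0, 8, 12, 3, 6, 14, 5, 18, 10, 11, 9, 2, 4, 15, 16, 17, 7] = (0 13 2)(3 8 5)(4 12 9 18 7 14)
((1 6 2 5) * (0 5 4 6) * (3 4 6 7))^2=(0 1 5)(3 7 4)=[1, 5, 2, 7, 3, 0, 6, 4]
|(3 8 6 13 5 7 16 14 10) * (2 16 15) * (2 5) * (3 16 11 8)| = 15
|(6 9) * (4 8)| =2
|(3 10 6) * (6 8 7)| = 5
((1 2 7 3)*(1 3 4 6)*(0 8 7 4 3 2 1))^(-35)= [0, 1, 2, 3, 4, 5, 6, 7, 8]= (8)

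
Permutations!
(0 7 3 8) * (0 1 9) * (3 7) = (0 3 8 1 9) = [3, 9, 2, 8, 4, 5, 6, 7, 1, 0]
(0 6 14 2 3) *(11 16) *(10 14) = (0 6 10 14 2 3)(11 16) = [6, 1, 3, 0, 4, 5, 10, 7, 8, 9, 14, 16, 12, 13, 2, 15, 11]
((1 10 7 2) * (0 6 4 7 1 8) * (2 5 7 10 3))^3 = (0 10 2 6 1 8 4 3)(5 7) = [10, 8, 6, 0, 3, 7, 1, 5, 4, 9, 2]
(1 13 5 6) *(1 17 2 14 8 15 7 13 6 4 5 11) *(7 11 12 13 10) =(1 6 17 2 14 8 15 11)(4 5)(7 10)(12 13) =[0, 6, 14, 3, 5, 4, 17, 10, 15, 9, 7, 1, 13, 12, 8, 11, 16, 2]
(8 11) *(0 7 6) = (0 7 6)(8 11) = [7, 1, 2, 3, 4, 5, 0, 6, 11, 9, 10, 8]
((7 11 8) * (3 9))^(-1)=(3 9)(7 8 11)=[0, 1, 2, 9, 4, 5, 6, 8, 11, 3, 10, 7]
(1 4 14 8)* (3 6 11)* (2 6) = (1 4 14 8)(2 6 11 3) = [0, 4, 6, 2, 14, 5, 11, 7, 1, 9, 10, 3, 12, 13, 8]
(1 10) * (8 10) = (1 8 10) = [0, 8, 2, 3, 4, 5, 6, 7, 10, 9, 1]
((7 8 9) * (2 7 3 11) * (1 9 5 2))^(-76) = (11) = [0, 1, 2, 3, 4, 5, 6, 7, 8, 9, 10, 11]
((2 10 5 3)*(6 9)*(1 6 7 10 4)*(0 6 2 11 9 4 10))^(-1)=[7, 4, 1, 5, 6, 10, 0, 9, 8, 11, 2, 3]=(0 7 9 11 3 5 10 2 1 4 6)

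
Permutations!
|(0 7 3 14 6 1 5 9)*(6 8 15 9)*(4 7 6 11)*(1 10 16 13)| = |(0 6 10 16 13 1 5 11 4 7 3 14 8 15 9)| = 15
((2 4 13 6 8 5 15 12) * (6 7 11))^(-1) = (2 12 15 5 8 6 11 7 13 4) = [0, 1, 12, 3, 2, 8, 11, 13, 6, 9, 10, 7, 15, 4, 14, 5]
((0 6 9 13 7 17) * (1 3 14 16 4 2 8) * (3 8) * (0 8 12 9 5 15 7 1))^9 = (0 5 7 8 6 15 17)(1 12 9 13)(2 4 16 14 3) = [5, 12, 4, 2, 16, 7, 15, 8, 6, 13, 10, 11, 9, 1, 3, 17, 14, 0]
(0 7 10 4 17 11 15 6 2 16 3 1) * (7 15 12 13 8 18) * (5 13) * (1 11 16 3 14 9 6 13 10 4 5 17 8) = (0 15 13 1)(2 3 11 12 17 16 14 9 6)(4 8 18 7)(5 10) = [15, 0, 3, 11, 8, 10, 2, 4, 18, 6, 5, 12, 17, 1, 9, 13, 14, 16, 7]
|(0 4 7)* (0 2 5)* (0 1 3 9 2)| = 15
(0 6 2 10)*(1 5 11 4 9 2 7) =(0 6 7 1 5 11 4 9 2 10) =[6, 5, 10, 3, 9, 11, 7, 1, 8, 2, 0, 4]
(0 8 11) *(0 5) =(0 8 11 5) =[8, 1, 2, 3, 4, 0, 6, 7, 11, 9, 10, 5]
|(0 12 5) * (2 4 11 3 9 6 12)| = |(0 2 4 11 3 9 6 12 5)| = 9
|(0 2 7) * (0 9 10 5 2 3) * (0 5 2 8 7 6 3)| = 8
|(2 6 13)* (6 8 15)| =5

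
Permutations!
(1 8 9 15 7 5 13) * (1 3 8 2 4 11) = (1 2 4 11)(3 8 9 15 7 5 13) = [0, 2, 4, 8, 11, 13, 6, 5, 9, 15, 10, 1, 12, 3, 14, 7]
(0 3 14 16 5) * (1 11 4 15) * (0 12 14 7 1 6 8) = [3, 11, 2, 7, 15, 12, 8, 1, 0, 9, 10, 4, 14, 13, 16, 6, 5] = (0 3 7 1 11 4 15 6 8)(5 12 14 16)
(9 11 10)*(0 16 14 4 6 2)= (0 16 14 4 6 2)(9 11 10)= [16, 1, 0, 3, 6, 5, 2, 7, 8, 11, 9, 10, 12, 13, 4, 15, 14]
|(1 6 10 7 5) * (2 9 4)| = |(1 6 10 7 5)(2 9 4)| = 15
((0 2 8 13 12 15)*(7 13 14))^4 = [7, 1, 13, 3, 4, 5, 6, 0, 12, 9, 10, 11, 8, 2, 15, 14] = (0 7)(2 13)(8 12)(14 15)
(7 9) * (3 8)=(3 8)(7 9)=[0, 1, 2, 8, 4, 5, 6, 9, 3, 7]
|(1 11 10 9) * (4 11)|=|(1 4 11 10 9)|=5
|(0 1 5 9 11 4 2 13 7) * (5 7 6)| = |(0 1 7)(2 13 6 5 9 11 4)| = 21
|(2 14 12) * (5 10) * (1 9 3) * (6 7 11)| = |(1 9 3)(2 14 12)(5 10)(6 7 11)| = 6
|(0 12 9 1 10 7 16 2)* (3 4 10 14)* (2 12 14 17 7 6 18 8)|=|(0 14 3 4 10 6 18 8 2)(1 17 7 16 12 9)|=18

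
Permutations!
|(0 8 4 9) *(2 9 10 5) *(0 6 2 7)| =6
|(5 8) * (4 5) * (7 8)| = |(4 5 7 8)| = 4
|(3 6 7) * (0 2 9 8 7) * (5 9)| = 8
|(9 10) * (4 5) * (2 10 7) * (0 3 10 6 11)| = |(0 3 10 9 7 2 6 11)(4 5)| = 8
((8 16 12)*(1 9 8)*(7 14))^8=(1 16 9 12 8)=[0, 16, 2, 3, 4, 5, 6, 7, 1, 12, 10, 11, 8, 13, 14, 15, 9]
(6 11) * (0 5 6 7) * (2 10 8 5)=(0 2 10 8 5 6 11 7)=[2, 1, 10, 3, 4, 6, 11, 0, 5, 9, 8, 7]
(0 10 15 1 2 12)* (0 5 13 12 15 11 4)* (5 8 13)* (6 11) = (0 10 6 11 4)(1 2 15)(8 13 12) = [10, 2, 15, 3, 0, 5, 11, 7, 13, 9, 6, 4, 8, 12, 14, 1]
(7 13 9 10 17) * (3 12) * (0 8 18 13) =[8, 1, 2, 12, 4, 5, 6, 0, 18, 10, 17, 11, 3, 9, 14, 15, 16, 7, 13] =(0 8 18 13 9 10 17 7)(3 12)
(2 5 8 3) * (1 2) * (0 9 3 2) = [9, 0, 5, 1, 4, 8, 6, 7, 2, 3] = (0 9 3 1)(2 5 8)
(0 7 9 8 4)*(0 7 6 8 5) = (0 6 8 4 7 9 5) = [6, 1, 2, 3, 7, 0, 8, 9, 4, 5]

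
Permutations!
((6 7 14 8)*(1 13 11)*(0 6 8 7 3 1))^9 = (0 1)(3 11)(6 13)(7 14) = [1, 0, 2, 11, 4, 5, 13, 14, 8, 9, 10, 3, 12, 6, 7]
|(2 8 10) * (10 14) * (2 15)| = |(2 8 14 10 15)| = 5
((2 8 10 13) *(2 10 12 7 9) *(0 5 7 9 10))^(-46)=[13, 1, 12, 3, 4, 0, 6, 5, 9, 8, 7, 11, 2, 10]=(0 13 10 7 5)(2 12)(8 9)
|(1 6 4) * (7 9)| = |(1 6 4)(7 9)| = 6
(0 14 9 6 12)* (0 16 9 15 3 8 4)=[14, 1, 2, 8, 0, 5, 12, 7, 4, 6, 10, 11, 16, 13, 15, 3, 9]=(0 14 15 3 8 4)(6 12 16 9)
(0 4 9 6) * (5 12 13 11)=(0 4 9 6)(5 12 13 11)=[4, 1, 2, 3, 9, 12, 0, 7, 8, 6, 10, 5, 13, 11]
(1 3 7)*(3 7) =[0, 7, 2, 3, 4, 5, 6, 1] =(1 7)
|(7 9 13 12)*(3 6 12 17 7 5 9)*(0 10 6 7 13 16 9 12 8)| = 4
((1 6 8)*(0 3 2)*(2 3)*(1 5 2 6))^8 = (0 5 6 2 8) = [5, 1, 8, 3, 4, 6, 2, 7, 0]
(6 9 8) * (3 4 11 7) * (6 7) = (3 4 11 6 9 8 7) = [0, 1, 2, 4, 11, 5, 9, 3, 7, 8, 10, 6]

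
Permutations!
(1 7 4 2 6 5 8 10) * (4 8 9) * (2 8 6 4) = (1 7 6 5 9 2 4 8 10) = [0, 7, 4, 3, 8, 9, 5, 6, 10, 2, 1]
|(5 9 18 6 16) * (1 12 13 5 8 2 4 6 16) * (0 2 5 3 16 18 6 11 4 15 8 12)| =|(18)(0 2 15 8 5 9 6 1)(3 16 12 13)(4 11)| =8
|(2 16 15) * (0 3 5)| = 3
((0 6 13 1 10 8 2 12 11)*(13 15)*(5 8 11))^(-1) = [11, 13, 8, 3, 4, 12, 0, 7, 5, 9, 1, 10, 2, 15, 14, 6] = (0 11 10 1 13 15 6)(2 8 5 12)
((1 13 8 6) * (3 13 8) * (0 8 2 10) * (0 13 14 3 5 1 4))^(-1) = [4, 5, 1, 14, 6, 13, 8, 7, 0, 9, 2, 11, 12, 10, 3] = (0 4 6 8)(1 5 13 10 2)(3 14)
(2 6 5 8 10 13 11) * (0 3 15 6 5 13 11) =[3, 1, 5, 15, 4, 8, 13, 7, 10, 9, 11, 2, 12, 0, 14, 6] =(0 3 15 6 13)(2 5 8 10 11)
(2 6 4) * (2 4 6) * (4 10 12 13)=(4 10 12 13)=[0, 1, 2, 3, 10, 5, 6, 7, 8, 9, 12, 11, 13, 4]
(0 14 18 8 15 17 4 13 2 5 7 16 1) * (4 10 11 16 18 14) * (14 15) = [4, 0, 5, 3, 13, 7, 6, 18, 14, 9, 11, 16, 12, 2, 15, 17, 1, 10, 8] = (0 4 13 2 5 7 18 8 14 15 17 10 11 16 1)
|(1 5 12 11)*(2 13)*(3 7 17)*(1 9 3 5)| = |(2 13)(3 7 17 5 12 11 9)| = 14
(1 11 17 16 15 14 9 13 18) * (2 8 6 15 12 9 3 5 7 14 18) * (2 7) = (1 11 17 16 12 9 13 7 14 3 5 2 8 6 15 18) = [0, 11, 8, 5, 4, 2, 15, 14, 6, 13, 10, 17, 9, 7, 3, 18, 12, 16, 1]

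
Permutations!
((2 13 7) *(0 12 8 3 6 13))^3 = [3, 1, 8, 7, 4, 5, 2, 12, 13, 9, 10, 11, 6, 0] = (0 3 7 12 6 2 8 13)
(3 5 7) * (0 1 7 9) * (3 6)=[1, 7, 2, 5, 4, 9, 3, 6, 8, 0]=(0 1 7 6 3 5 9)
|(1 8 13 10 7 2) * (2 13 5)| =|(1 8 5 2)(7 13 10)| =12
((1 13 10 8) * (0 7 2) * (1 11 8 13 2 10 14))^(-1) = [2, 14, 1, 3, 4, 5, 6, 0, 11, 9, 7, 8, 12, 10, 13] = (0 2 1 14 13 10 7)(8 11)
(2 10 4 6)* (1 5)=(1 5)(2 10 4 6)=[0, 5, 10, 3, 6, 1, 2, 7, 8, 9, 4]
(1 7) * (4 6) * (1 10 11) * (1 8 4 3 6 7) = (3 6)(4 7 10 11 8) = [0, 1, 2, 6, 7, 5, 3, 10, 4, 9, 11, 8]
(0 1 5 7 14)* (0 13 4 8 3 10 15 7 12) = (0 1 5 12)(3 10 15 7 14 13 4 8) = [1, 5, 2, 10, 8, 12, 6, 14, 3, 9, 15, 11, 0, 4, 13, 7]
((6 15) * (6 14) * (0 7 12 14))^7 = [7, 1, 2, 3, 4, 5, 15, 12, 8, 9, 10, 11, 14, 13, 6, 0] = (0 7 12 14 6 15)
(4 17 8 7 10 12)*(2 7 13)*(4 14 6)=(2 7 10 12 14 6 4 17 8 13)=[0, 1, 7, 3, 17, 5, 4, 10, 13, 9, 12, 11, 14, 2, 6, 15, 16, 8]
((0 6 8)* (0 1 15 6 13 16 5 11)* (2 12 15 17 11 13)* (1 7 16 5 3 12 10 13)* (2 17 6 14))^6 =(17)(1 12 5 3 13 16 10 7 2 8 14 6 15) =[0, 12, 8, 13, 4, 3, 15, 2, 14, 9, 7, 11, 5, 16, 6, 1, 10, 17]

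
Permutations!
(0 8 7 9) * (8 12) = (0 12 8 7 9) = [12, 1, 2, 3, 4, 5, 6, 9, 7, 0, 10, 11, 8]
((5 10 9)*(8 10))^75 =[0, 1, 2, 3, 4, 9, 6, 7, 5, 10, 8] =(5 9 10 8)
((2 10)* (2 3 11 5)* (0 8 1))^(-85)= (11)(0 1 8)= [1, 8, 2, 3, 4, 5, 6, 7, 0, 9, 10, 11]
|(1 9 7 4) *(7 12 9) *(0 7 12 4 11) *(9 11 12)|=12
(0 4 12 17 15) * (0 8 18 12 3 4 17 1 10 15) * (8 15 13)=(0 17)(1 10 13 8 18 12)(3 4)=[17, 10, 2, 4, 3, 5, 6, 7, 18, 9, 13, 11, 1, 8, 14, 15, 16, 0, 12]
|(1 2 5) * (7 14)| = |(1 2 5)(7 14)| = 6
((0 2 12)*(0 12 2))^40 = [0, 1, 2, 3, 4, 5, 6, 7, 8, 9, 10, 11, 12] = (12)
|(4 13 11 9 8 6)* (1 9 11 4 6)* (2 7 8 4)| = |(1 9 4 13 2 7 8)| = 7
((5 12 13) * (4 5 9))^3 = (4 13 5 9 12) = [0, 1, 2, 3, 13, 9, 6, 7, 8, 12, 10, 11, 4, 5]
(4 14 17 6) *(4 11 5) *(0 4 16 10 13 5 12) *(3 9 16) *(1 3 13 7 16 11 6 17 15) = (17)(0 4 14 15 1 3 9 11 12)(5 13)(7 16 10) = [4, 3, 2, 9, 14, 13, 6, 16, 8, 11, 7, 12, 0, 5, 15, 1, 10, 17]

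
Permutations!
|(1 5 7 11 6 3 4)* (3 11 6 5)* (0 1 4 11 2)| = |(0 1 3 11 5 7 6 2)| = 8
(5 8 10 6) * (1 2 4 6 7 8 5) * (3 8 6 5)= (1 2 4 5 3 8 10 7 6)= [0, 2, 4, 8, 5, 3, 1, 6, 10, 9, 7]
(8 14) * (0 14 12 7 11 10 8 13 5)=(0 14 13 5)(7 11 10 8 12)=[14, 1, 2, 3, 4, 0, 6, 11, 12, 9, 8, 10, 7, 5, 13]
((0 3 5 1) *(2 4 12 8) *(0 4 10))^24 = [8, 0, 4, 2, 3, 10, 6, 7, 1, 9, 12, 11, 5] = (0 8 1)(2 4 3)(5 10 12)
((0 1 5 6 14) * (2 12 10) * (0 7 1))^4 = (1 7 14 6 5)(2 12 10) = [0, 7, 12, 3, 4, 1, 5, 14, 8, 9, 2, 11, 10, 13, 6]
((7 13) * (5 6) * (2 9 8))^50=(13)(2 8 9)=[0, 1, 8, 3, 4, 5, 6, 7, 9, 2, 10, 11, 12, 13]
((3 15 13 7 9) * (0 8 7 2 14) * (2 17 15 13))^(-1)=(0 14 2 15 17 13 3 9 7 8)=[14, 1, 15, 9, 4, 5, 6, 8, 0, 7, 10, 11, 12, 3, 2, 17, 16, 13]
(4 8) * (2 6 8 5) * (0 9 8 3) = (0 9 8 4 5 2 6 3) = [9, 1, 6, 0, 5, 2, 3, 7, 4, 8]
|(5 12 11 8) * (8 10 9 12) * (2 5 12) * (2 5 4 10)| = |(2 4 10 9 5 8 12 11)| = 8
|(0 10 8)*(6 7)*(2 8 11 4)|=6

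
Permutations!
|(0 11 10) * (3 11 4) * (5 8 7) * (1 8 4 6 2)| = 11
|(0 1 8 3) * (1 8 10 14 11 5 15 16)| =21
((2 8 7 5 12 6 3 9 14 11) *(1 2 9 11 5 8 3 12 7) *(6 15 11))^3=[0, 6, 12, 15, 4, 1, 11, 2, 3, 7, 10, 5, 9, 13, 8, 14]=(1 6 11 5)(2 12 9 7)(3 15 14 8)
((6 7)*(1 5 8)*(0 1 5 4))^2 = (8)(0 4 1) = [4, 0, 2, 3, 1, 5, 6, 7, 8]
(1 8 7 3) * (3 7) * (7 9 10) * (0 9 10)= (0 9)(1 8 3)(7 10)= [9, 8, 2, 1, 4, 5, 6, 10, 3, 0, 7]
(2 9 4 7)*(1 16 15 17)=(1 16 15 17)(2 9 4 7)=[0, 16, 9, 3, 7, 5, 6, 2, 8, 4, 10, 11, 12, 13, 14, 17, 15, 1]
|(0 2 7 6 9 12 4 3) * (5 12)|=|(0 2 7 6 9 5 12 4 3)|=9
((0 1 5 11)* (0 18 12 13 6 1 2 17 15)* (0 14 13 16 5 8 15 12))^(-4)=(0 16)(1 15 13)(2 5)(6 8 14)(11 17)(12 18)=[16, 15, 5, 3, 4, 2, 8, 7, 14, 9, 10, 17, 18, 1, 6, 13, 0, 11, 12]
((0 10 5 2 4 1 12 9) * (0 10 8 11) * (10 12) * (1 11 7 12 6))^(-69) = [12, 2, 0, 3, 8, 11, 5, 6, 9, 10, 4, 7, 1] = (0 12 1 2)(4 8 9 10)(5 11 7 6)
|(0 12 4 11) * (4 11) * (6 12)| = |(0 6 12 11)| = 4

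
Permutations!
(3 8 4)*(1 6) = (1 6)(3 8 4) = [0, 6, 2, 8, 3, 5, 1, 7, 4]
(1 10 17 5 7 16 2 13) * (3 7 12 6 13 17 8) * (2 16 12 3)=(1 10 8 2 17 5 3 7 12 6 13)=[0, 10, 17, 7, 4, 3, 13, 12, 2, 9, 8, 11, 6, 1, 14, 15, 16, 5]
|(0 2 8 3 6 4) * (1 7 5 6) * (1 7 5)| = 9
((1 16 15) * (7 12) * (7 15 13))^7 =(1 16 13 7 12 15) =[0, 16, 2, 3, 4, 5, 6, 12, 8, 9, 10, 11, 15, 7, 14, 1, 13]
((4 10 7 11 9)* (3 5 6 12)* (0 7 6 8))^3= (0 9 6 5 7 4 12 8 11 10 3)= [9, 1, 2, 0, 12, 7, 5, 4, 11, 6, 3, 10, 8]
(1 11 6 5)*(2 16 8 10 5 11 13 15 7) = (1 13 15 7 2 16 8 10 5)(6 11) = [0, 13, 16, 3, 4, 1, 11, 2, 10, 9, 5, 6, 12, 15, 14, 7, 8]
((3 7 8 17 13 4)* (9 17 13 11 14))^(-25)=[0, 1, 2, 3, 4, 5, 6, 7, 8, 14, 10, 17, 12, 13, 11, 15, 16, 9]=(9 14 11 17)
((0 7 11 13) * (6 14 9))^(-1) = (0 13 11 7)(6 9 14) = [13, 1, 2, 3, 4, 5, 9, 0, 8, 14, 10, 7, 12, 11, 6]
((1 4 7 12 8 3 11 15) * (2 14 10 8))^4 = (1 2 3 4 14 11 7 10 15 12 8) = [0, 2, 3, 4, 14, 5, 6, 10, 1, 9, 15, 7, 8, 13, 11, 12]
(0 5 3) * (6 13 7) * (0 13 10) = (0 5 3 13 7 6 10) = [5, 1, 2, 13, 4, 3, 10, 6, 8, 9, 0, 11, 12, 7]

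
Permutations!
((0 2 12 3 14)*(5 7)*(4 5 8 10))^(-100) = [0, 1, 2, 3, 4, 5, 6, 7, 8, 9, 10, 11, 12, 13, 14] = (14)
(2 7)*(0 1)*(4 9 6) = (0 1)(2 7)(4 9 6) = [1, 0, 7, 3, 9, 5, 4, 2, 8, 6]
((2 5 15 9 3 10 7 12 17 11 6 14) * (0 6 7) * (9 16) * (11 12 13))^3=(0 2 16 10 14 15 3 6 5 9)(12 17)=[2, 1, 16, 6, 4, 9, 5, 7, 8, 0, 14, 11, 17, 13, 15, 3, 10, 12]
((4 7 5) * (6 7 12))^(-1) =(4 5 7 6 12) =[0, 1, 2, 3, 5, 7, 12, 6, 8, 9, 10, 11, 4]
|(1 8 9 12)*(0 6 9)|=6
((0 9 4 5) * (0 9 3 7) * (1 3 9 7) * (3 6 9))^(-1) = [7, 3, 2, 0, 9, 4, 1, 5, 8, 6] = (0 7 5 4 9 6 1 3)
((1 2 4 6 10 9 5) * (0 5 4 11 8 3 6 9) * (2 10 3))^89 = [5, 10, 8, 6, 9, 1, 3, 7, 11, 4, 0, 2] = (0 5 1 10)(2 8 11)(3 6)(4 9)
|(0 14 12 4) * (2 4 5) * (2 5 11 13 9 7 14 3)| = 12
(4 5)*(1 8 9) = (1 8 9)(4 5) = [0, 8, 2, 3, 5, 4, 6, 7, 9, 1]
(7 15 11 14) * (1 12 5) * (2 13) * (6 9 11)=(1 12 5)(2 13)(6 9 11 14 7 15)=[0, 12, 13, 3, 4, 1, 9, 15, 8, 11, 10, 14, 5, 2, 7, 6]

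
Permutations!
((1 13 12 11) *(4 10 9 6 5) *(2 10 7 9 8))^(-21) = [0, 11, 2, 3, 5, 6, 9, 4, 8, 7, 10, 12, 13, 1] = (1 11 12 13)(4 5 6 9 7)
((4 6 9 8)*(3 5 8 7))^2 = (3 8 6 7 5 4 9) = [0, 1, 2, 8, 9, 4, 7, 5, 6, 3]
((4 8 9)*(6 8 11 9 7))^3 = (11) = [0, 1, 2, 3, 4, 5, 6, 7, 8, 9, 10, 11]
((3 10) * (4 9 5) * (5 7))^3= (3 10)(4 5 7 9)= [0, 1, 2, 10, 5, 7, 6, 9, 8, 4, 3]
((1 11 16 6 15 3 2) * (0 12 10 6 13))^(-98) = (0 12 10 6 15 3 2 1 11 16 13) = [12, 11, 1, 2, 4, 5, 15, 7, 8, 9, 6, 16, 10, 0, 14, 3, 13]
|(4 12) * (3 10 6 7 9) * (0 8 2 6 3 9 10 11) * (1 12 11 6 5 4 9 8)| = |(0 1 12 9 8 2 5 4 11)(3 6 7 10)| = 36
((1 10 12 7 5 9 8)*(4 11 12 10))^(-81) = (1 8 9 5 7 12 11 4) = [0, 8, 2, 3, 1, 7, 6, 12, 9, 5, 10, 4, 11]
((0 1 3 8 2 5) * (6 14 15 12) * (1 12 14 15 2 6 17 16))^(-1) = (0 5 2 14 15 6 8 3 1 16 17 12) = [5, 16, 14, 1, 4, 2, 8, 7, 3, 9, 10, 11, 0, 13, 15, 6, 17, 12]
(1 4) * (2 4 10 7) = (1 10 7 2 4) = [0, 10, 4, 3, 1, 5, 6, 2, 8, 9, 7]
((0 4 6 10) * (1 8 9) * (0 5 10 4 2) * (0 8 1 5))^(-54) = (10) = [0, 1, 2, 3, 4, 5, 6, 7, 8, 9, 10]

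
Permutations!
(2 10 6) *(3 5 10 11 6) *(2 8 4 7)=[0, 1, 11, 5, 7, 10, 8, 2, 4, 9, 3, 6]=(2 11 6 8 4 7)(3 5 10)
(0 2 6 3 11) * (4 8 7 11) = (0 2 6 3 4 8 7 11) = [2, 1, 6, 4, 8, 5, 3, 11, 7, 9, 10, 0]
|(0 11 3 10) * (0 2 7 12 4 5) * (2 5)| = |(0 11 3 10 5)(2 7 12 4)| = 20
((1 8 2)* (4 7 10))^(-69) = (10) = [0, 1, 2, 3, 4, 5, 6, 7, 8, 9, 10]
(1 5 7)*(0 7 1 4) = (0 7 4)(1 5) = [7, 5, 2, 3, 0, 1, 6, 4]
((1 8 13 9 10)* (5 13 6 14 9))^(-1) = (1 10 9 14 6 8)(5 13) = [0, 10, 2, 3, 4, 13, 8, 7, 1, 14, 9, 11, 12, 5, 6]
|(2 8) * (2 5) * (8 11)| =|(2 11 8 5)| =4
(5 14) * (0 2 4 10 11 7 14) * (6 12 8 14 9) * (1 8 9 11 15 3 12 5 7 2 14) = [14, 8, 4, 12, 10, 0, 5, 11, 1, 6, 15, 2, 9, 13, 7, 3] = (0 14 7 11 2 4 10 15 3 12 9 6 5)(1 8)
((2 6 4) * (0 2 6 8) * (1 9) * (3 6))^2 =(9)(0 8 2)(3 4 6) =[8, 1, 0, 4, 6, 5, 3, 7, 2, 9]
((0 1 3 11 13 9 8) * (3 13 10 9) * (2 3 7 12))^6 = (0 3 1 11 13 10 7 9 12 8 2) = [3, 11, 0, 1, 4, 5, 6, 9, 2, 12, 7, 13, 8, 10]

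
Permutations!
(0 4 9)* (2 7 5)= (0 4 9)(2 7 5)= [4, 1, 7, 3, 9, 2, 6, 5, 8, 0]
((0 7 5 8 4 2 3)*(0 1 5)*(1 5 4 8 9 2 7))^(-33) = [7, 0, 9, 2, 1, 3, 6, 4, 8, 5] = (0 7 4 1)(2 9 5 3)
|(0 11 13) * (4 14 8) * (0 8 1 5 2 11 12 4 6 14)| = |(0 12 4)(1 5 2 11 13 8 6 14)| = 24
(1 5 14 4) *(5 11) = (1 11 5 14 4) = [0, 11, 2, 3, 1, 14, 6, 7, 8, 9, 10, 5, 12, 13, 4]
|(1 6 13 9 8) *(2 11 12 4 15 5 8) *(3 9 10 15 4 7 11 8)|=30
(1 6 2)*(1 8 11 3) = (1 6 2 8 11 3) = [0, 6, 8, 1, 4, 5, 2, 7, 11, 9, 10, 3]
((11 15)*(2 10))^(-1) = (2 10)(11 15) = [0, 1, 10, 3, 4, 5, 6, 7, 8, 9, 2, 15, 12, 13, 14, 11]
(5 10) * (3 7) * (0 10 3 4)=(0 10 5 3 7 4)=[10, 1, 2, 7, 0, 3, 6, 4, 8, 9, 5]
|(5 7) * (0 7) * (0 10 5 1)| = 6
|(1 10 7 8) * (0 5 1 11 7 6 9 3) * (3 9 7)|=9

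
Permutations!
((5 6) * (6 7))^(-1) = (5 6 7) = [0, 1, 2, 3, 4, 6, 7, 5]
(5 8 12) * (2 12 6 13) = (2 12 5 8 6 13) = [0, 1, 12, 3, 4, 8, 13, 7, 6, 9, 10, 11, 5, 2]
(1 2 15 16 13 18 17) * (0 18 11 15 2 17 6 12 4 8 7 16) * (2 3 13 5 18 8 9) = [8, 17, 3, 13, 9, 18, 12, 16, 7, 2, 10, 15, 4, 11, 14, 0, 5, 1, 6] = (0 8 7 16 5 18 6 12 4 9 2 3 13 11 15)(1 17)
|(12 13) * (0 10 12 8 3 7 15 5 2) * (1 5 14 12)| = 35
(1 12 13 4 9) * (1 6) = (1 12 13 4 9 6) = [0, 12, 2, 3, 9, 5, 1, 7, 8, 6, 10, 11, 13, 4]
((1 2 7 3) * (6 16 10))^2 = (1 7)(2 3)(6 10 16) = [0, 7, 3, 2, 4, 5, 10, 1, 8, 9, 16, 11, 12, 13, 14, 15, 6]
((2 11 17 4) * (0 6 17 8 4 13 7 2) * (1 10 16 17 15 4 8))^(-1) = [4, 11, 7, 3, 15, 5, 0, 13, 8, 9, 1, 2, 12, 17, 14, 6, 10, 16] = (0 4 15 6)(1 11 2 7 13 17 16 10)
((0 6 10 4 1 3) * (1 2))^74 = (0 2 6 1 10 3 4) = [2, 10, 6, 4, 0, 5, 1, 7, 8, 9, 3]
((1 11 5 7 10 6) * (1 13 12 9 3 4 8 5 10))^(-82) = (1 10 13 9 4 5)(3 8 7 11 6 12) = [0, 10, 2, 8, 5, 1, 12, 11, 7, 4, 13, 6, 3, 9]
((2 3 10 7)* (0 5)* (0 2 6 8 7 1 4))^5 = (0 1 3 5 4 10 2)(6 7 8) = [1, 3, 0, 5, 10, 4, 7, 8, 6, 9, 2]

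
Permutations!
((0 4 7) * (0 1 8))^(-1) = (0 8 1 7 4) = [8, 7, 2, 3, 0, 5, 6, 4, 1]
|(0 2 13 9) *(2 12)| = 5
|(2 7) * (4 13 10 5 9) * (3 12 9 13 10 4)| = |(2 7)(3 12 9)(4 10 5 13)| = 12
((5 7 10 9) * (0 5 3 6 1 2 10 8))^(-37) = (0 8 7 5)(1 6 3 9 10 2) = [8, 6, 1, 9, 4, 0, 3, 5, 7, 10, 2]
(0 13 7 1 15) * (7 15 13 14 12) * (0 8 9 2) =(0 14 12 7 1 13 15 8 9 2) =[14, 13, 0, 3, 4, 5, 6, 1, 9, 2, 10, 11, 7, 15, 12, 8]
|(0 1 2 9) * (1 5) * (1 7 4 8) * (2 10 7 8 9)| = |(0 5 8 1 10 7 4 9)| = 8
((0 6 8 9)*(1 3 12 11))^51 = (0 9 8 6)(1 11 12 3) = [9, 11, 2, 1, 4, 5, 0, 7, 6, 8, 10, 12, 3]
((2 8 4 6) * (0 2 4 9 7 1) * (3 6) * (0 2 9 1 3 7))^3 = (0 9)(3 7 4 6) = [9, 1, 2, 7, 6, 5, 3, 4, 8, 0]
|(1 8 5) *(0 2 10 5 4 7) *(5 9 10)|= |(0 2 5 1 8 4 7)(9 10)|= 14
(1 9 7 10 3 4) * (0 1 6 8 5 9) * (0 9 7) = (0 1 9)(3 4 6 8 5 7 10) = [1, 9, 2, 4, 6, 7, 8, 10, 5, 0, 3]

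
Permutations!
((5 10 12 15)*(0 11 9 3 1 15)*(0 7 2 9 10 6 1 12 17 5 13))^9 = [0, 1, 7, 9, 4, 5, 6, 12, 8, 2, 10, 11, 3, 13, 14, 15, 16, 17] = (17)(2 7 12 3 9)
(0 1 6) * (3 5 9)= [1, 6, 2, 5, 4, 9, 0, 7, 8, 3]= (0 1 6)(3 5 9)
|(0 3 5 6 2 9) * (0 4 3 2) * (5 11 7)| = 9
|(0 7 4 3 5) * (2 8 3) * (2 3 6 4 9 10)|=10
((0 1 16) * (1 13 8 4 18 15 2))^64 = (0 13 8 4 18 15 2 1 16) = [13, 16, 1, 3, 18, 5, 6, 7, 4, 9, 10, 11, 12, 8, 14, 2, 0, 17, 15]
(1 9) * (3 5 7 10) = (1 9)(3 5 7 10) = [0, 9, 2, 5, 4, 7, 6, 10, 8, 1, 3]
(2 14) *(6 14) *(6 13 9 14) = [0, 1, 13, 3, 4, 5, 6, 7, 8, 14, 10, 11, 12, 9, 2] = (2 13 9 14)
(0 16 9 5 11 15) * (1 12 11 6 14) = [16, 12, 2, 3, 4, 6, 14, 7, 8, 5, 10, 15, 11, 13, 1, 0, 9] = (0 16 9 5 6 14 1 12 11 15)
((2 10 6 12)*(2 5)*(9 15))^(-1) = [0, 1, 5, 3, 4, 12, 10, 7, 8, 15, 2, 11, 6, 13, 14, 9] = (2 5 12 6 10)(9 15)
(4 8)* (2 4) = (2 4 8) = [0, 1, 4, 3, 8, 5, 6, 7, 2]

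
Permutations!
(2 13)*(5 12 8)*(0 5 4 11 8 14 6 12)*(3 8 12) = (0 5)(2 13)(3 8 4 11 12 14 6) = [5, 1, 13, 8, 11, 0, 3, 7, 4, 9, 10, 12, 14, 2, 6]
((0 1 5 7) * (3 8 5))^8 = (0 3 5)(1 8 7) = [3, 8, 2, 5, 4, 0, 6, 1, 7]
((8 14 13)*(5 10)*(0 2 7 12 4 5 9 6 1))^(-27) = (14)(0 12 10 1 7 5 6 2 4 9) = [12, 7, 4, 3, 9, 6, 2, 5, 8, 0, 1, 11, 10, 13, 14]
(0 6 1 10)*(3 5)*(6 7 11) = (0 7 11 6 1 10)(3 5) = [7, 10, 2, 5, 4, 3, 1, 11, 8, 9, 0, 6]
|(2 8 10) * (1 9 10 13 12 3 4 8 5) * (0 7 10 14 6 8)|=14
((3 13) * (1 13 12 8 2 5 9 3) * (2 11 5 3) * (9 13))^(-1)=(1 13 5 11 8 12 3 2 9)=[0, 13, 9, 2, 4, 11, 6, 7, 12, 1, 10, 8, 3, 5]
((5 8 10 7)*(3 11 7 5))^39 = (11) = [0, 1, 2, 3, 4, 5, 6, 7, 8, 9, 10, 11]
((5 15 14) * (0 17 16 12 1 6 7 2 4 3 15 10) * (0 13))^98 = (0 4 17 3 16 15 12 14 1 5 6 10 7 13 2) = [4, 5, 0, 16, 17, 6, 10, 13, 8, 9, 7, 11, 14, 2, 1, 12, 15, 3]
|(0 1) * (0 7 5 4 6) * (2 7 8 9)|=9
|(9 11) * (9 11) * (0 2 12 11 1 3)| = |(0 2 12 11 1 3)| = 6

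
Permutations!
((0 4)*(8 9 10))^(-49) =(0 4)(8 10 9) =[4, 1, 2, 3, 0, 5, 6, 7, 10, 8, 9]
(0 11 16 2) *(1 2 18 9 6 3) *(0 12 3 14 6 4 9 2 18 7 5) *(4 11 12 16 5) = (0 12 3 1 18 2 16 7 4 9 11 5)(6 14) = [12, 18, 16, 1, 9, 0, 14, 4, 8, 11, 10, 5, 3, 13, 6, 15, 7, 17, 2]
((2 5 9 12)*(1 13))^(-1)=(1 13)(2 12 9 5)=[0, 13, 12, 3, 4, 2, 6, 7, 8, 5, 10, 11, 9, 1]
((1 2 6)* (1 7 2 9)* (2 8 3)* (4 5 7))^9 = (1 9)(2 4 7 3 6 5 8) = [0, 9, 4, 6, 7, 8, 5, 3, 2, 1]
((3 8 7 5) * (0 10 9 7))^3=[7, 1, 2, 10, 4, 0, 6, 8, 9, 3, 5]=(0 7 8 9 3 10 5)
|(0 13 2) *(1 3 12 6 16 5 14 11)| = |(0 13 2)(1 3 12 6 16 5 14 11)| = 24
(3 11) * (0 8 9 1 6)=(0 8 9 1 6)(3 11)=[8, 6, 2, 11, 4, 5, 0, 7, 9, 1, 10, 3]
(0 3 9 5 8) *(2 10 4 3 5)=(0 5 8)(2 10 4 3 9)=[5, 1, 10, 9, 3, 8, 6, 7, 0, 2, 4]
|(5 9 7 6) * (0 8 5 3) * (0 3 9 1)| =12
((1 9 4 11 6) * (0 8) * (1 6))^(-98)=(1 4)(9 11)=[0, 4, 2, 3, 1, 5, 6, 7, 8, 11, 10, 9]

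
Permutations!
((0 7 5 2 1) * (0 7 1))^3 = [5, 2, 7, 3, 4, 1, 6, 0] = (0 5 1 2 7)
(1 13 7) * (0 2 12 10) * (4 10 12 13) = [2, 4, 13, 3, 10, 5, 6, 1, 8, 9, 0, 11, 12, 7] = (0 2 13 7 1 4 10)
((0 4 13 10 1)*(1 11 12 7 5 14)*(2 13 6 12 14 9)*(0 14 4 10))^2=(14)(0 11 6 7 9 13 10 4 12 5 2)=[11, 1, 0, 3, 12, 2, 7, 9, 8, 13, 4, 6, 5, 10, 14]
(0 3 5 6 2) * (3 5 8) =(0 5 6 2)(3 8) =[5, 1, 0, 8, 4, 6, 2, 7, 3]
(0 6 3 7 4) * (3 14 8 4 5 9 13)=(0 6 14 8 4)(3 7 5 9 13)=[6, 1, 2, 7, 0, 9, 14, 5, 4, 13, 10, 11, 12, 3, 8]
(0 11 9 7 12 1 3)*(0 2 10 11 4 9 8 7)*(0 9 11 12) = (0 4 11 8 7)(1 3 2 10 12) = [4, 3, 10, 2, 11, 5, 6, 0, 7, 9, 12, 8, 1]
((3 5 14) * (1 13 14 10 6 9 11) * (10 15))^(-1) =[0, 11, 2, 14, 4, 3, 10, 7, 8, 6, 15, 9, 12, 1, 13, 5] =(1 11 9 6 10 15 5 3 14 13)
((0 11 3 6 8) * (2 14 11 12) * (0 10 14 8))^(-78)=(0 8 11)(2 14 6)(3 12 10)=[8, 1, 14, 12, 4, 5, 2, 7, 11, 9, 3, 0, 10, 13, 6]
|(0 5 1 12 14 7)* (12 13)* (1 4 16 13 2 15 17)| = |(0 5 4 16 13 12 14 7)(1 2 15 17)| = 8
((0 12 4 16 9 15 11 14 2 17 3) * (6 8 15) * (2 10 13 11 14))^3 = (0 16 8 10 2)(3 4 6 14 11)(9 15 13 17 12) = [16, 1, 0, 4, 6, 5, 14, 7, 10, 15, 2, 3, 9, 17, 11, 13, 8, 12]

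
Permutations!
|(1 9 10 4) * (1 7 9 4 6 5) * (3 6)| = |(1 4 7 9 10 3 6 5)| = 8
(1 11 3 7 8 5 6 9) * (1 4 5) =(1 11 3 7 8)(4 5 6 9) =[0, 11, 2, 7, 5, 6, 9, 8, 1, 4, 10, 3]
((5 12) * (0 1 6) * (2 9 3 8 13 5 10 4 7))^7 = (0 1 6)(2 10 13 9 4 5 3 7 12 8) = [1, 6, 10, 7, 5, 3, 0, 12, 2, 4, 13, 11, 8, 9]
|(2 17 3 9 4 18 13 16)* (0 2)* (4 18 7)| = |(0 2 17 3 9 18 13 16)(4 7)| = 8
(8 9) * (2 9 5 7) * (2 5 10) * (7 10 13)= (2 9 8 13 7 5 10)= [0, 1, 9, 3, 4, 10, 6, 5, 13, 8, 2, 11, 12, 7]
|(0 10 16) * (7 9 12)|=3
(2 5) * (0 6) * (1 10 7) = (0 6)(1 10 7)(2 5) = [6, 10, 5, 3, 4, 2, 0, 1, 8, 9, 7]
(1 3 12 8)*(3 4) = (1 4 3 12 8) = [0, 4, 2, 12, 3, 5, 6, 7, 1, 9, 10, 11, 8]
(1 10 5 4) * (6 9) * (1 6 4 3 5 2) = (1 10 2)(3 5)(4 6 9) = [0, 10, 1, 5, 6, 3, 9, 7, 8, 4, 2]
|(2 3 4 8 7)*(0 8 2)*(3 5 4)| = |(0 8 7)(2 5 4)| = 3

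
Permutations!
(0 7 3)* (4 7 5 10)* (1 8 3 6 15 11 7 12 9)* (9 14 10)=(0 5 9 1 8 3)(4 12 14 10)(6 15 11 7)=[5, 8, 2, 0, 12, 9, 15, 6, 3, 1, 4, 7, 14, 13, 10, 11]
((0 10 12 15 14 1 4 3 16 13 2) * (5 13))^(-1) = (0 2 13 5 16 3 4 1 14 15 12 10) = [2, 14, 13, 4, 1, 16, 6, 7, 8, 9, 0, 11, 10, 5, 15, 12, 3]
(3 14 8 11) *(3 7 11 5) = [0, 1, 2, 14, 4, 3, 6, 11, 5, 9, 10, 7, 12, 13, 8] = (3 14 8 5)(7 11)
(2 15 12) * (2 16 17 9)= [0, 1, 15, 3, 4, 5, 6, 7, 8, 2, 10, 11, 16, 13, 14, 12, 17, 9]= (2 15 12 16 17 9)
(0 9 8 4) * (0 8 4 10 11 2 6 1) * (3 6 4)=(0 9 3 6 1)(2 4 8 10 11)=[9, 0, 4, 6, 8, 5, 1, 7, 10, 3, 11, 2]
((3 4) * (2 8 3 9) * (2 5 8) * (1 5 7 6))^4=(1 4)(3 6)(5 9)(7 8)=[0, 4, 2, 6, 1, 9, 3, 8, 7, 5]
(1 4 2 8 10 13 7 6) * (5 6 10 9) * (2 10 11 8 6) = [0, 4, 6, 3, 10, 2, 1, 11, 9, 5, 13, 8, 12, 7] = (1 4 10 13 7 11 8 9 5 2 6)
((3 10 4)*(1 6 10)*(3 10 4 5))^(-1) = [0, 3, 2, 5, 6, 10, 1, 7, 8, 9, 4] = (1 3 5 10 4 6)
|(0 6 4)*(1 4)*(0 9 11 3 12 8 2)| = 10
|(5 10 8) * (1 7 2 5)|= |(1 7 2 5 10 8)|= 6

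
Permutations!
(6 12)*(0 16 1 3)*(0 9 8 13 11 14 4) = [16, 3, 2, 9, 0, 5, 12, 7, 13, 8, 10, 14, 6, 11, 4, 15, 1] = (0 16 1 3 9 8 13 11 14 4)(6 12)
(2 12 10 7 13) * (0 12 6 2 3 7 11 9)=(0 12 10 11 9)(2 6)(3 7 13)=[12, 1, 6, 7, 4, 5, 2, 13, 8, 0, 11, 9, 10, 3]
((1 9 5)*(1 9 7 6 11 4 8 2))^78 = (1 7 6 11 4 8 2) = [0, 7, 1, 3, 8, 5, 11, 6, 2, 9, 10, 4]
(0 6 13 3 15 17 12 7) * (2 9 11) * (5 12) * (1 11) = (0 6 13 3 15 17 5 12 7)(1 11 2 9) = [6, 11, 9, 15, 4, 12, 13, 0, 8, 1, 10, 2, 7, 3, 14, 17, 16, 5]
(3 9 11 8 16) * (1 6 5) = (1 6 5)(3 9 11 8 16) = [0, 6, 2, 9, 4, 1, 5, 7, 16, 11, 10, 8, 12, 13, 14, 15, 3]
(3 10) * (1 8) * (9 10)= (1 8)(3 9 10)= [0, 8, 2, 9, 4, 5, 6, 7, 1, 10, 3]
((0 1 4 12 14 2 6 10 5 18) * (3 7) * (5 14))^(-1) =(0 18 5 12 4 1)(2 14 10 6)(3 7) =[18, 0, 14, 7, 1, 12, 2, 3, 8, 9, 6, 11, 4, 13, 10, 15, 16, 17, 5]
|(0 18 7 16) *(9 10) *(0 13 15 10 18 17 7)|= |(0 17 7 16 13 15 10 9 18)|= 9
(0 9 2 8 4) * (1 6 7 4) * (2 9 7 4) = [7, 6, 8, 3, 0, 5, 4, 2, 1, 9] = (9)(0 7 2 8 1 6 4)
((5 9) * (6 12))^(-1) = (5 9)(6 12) = [0, 1, 2, 3, 4, 9, 12, 7, 8, 5, 10, 11, 6]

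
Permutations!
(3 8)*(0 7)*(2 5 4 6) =[7, 1, 5, 8, 6, 4, 2, 0, 3] =(0 7)(2 5 4 6)(3 8)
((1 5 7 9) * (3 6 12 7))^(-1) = (1 9 7 12 6 3 5) = [0, 9, 2, 5, 4, 1, 3, 12, 8, 7, 10, 11, 6]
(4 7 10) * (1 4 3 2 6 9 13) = (1 4 7 10 3 2 6 9 13) = [0, 4, 6, 2, 7, 5, 9, 10, 8, 13, 3, 11, 12, 1]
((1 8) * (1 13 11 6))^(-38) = (1 13 6 8 11) = [0, 13, 2, 3, 4, 5, 8, 7, 11, 9, 10, 1, 12, 6]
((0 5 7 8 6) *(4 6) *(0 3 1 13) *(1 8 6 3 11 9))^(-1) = (0 13 1 9 11 6 7 5)(3 4 8) = [13, 9, 2, 4, 8, 0, 7, 5, 3, 11, 10, 6, 12, 1]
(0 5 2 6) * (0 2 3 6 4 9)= [5, 1, 4, 6, 9, 3, 2, 7, 8, 0]= (0 5 3 6 2 4 9)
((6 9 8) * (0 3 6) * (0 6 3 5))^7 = (0 5)(6 9 8) = [5, 1, 2, 3, 4, 0, 9, 7, 6, 8]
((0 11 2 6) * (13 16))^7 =(0 6 2 11)(13 16) =[6, 1, 11, 3, 4, 5, 2, 7, 8, 9, 10, 0, 12, 16, 14, 15, 13]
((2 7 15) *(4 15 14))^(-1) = (2 15 4 14 7) = [0, 1, 15, 3, 14, 5, 6, 2, 8, 9, 10, 11, 12, 13, 7, 4]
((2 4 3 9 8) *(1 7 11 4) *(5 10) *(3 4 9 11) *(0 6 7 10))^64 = (0 10 2 9 3 6 5 1 8 11 7) = [10, 8, 9, 6, 4, 1, 5, 0, 11, 3, 2, 7]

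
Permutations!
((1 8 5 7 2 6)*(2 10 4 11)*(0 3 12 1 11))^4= [8, 10, 6, 5, 1, 0, 11, 3, 4, 9, 12, 2, 7]= (0 8 4 1 10 12 7 3 5)(2 6 11)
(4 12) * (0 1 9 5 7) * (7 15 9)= [1, 7, 2, 3, 12, 15, 6, 0, 8, 5, 10, 11, 4, 13, 14, 9]= (0 1 7)(4 12)(5 15 9)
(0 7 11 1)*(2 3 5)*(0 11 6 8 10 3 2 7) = (1 11)(3 5 7 6 8 10) = [0, 11, 2, 5, 4, 7, 8, 6, 10, 9, 3, 1]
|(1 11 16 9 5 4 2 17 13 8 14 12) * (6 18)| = 12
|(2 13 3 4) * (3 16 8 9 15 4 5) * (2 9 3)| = |(2 13 16 8 3 5)(4 9 15)| = 6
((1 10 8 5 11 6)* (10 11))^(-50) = (1 11 6)(5 10 8) = [0, 11, 2, 3, 4, 10, 1, 7, 5, 9, 8, 6]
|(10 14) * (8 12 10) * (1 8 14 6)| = |(14)(1 8 12 10 6)| = 5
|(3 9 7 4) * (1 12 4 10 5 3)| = |(1 12 4)(3 9 7 10 5)| = 15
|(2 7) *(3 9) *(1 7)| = 6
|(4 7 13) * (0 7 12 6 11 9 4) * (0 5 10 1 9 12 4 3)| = 24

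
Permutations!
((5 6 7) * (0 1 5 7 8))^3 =(0 6 1 8 5) =[6, 8, 2, 3, 4, 0, 1, 7, 5]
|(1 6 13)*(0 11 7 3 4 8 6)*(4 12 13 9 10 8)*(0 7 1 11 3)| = |(0 3 12 13 11 1 7)(6 9 10 8)| = 28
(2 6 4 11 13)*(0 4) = (0 4 11 13 2 6) = [4, 1, 6, 3, 11, 5, 0, 7, 8, 9, 10, 13, 12, 2]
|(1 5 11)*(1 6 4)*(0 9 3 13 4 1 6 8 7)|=11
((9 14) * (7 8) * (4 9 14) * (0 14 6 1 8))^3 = (0 1)(4 9)(6 7)(8 14) = [1, 0, 2, 3, 9, 5, 7, 6, 14, 4, 10, 11, 12, 13, 8]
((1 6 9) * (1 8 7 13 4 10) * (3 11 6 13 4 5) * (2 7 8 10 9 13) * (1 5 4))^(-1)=(1 7 2)(3 5 10 9 4 13 6 11)=[0, 7, 1, 5, 13, 10, 11, 2, 8, 4, 9, 3, 12, 6]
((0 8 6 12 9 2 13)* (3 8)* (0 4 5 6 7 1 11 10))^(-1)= [10, 7, 9, 0, 13, 4, 5, 8, 3, 12, 11, 1, 6, 2]= (0 10 11 1 7 8 3)(2 9 12 6 5 4 13)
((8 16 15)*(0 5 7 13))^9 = [5, 1, 2, 3, 4, 7, 6, 13, 8, 9, 10, 11, 12, 0, 14, 15, 16] = (16)(0 5 7 13)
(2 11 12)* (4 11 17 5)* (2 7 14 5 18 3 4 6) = (2 17 18 3 4 11 12 7 14 5 6) = [0, 1, 17, 4, 11, 6, 2, 14, 8, 9, 10, 12, 7, 13, 5, 15, 16, 18, 3]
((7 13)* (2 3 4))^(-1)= (2 4 3)(7 13)= [0, 1, 4, 2, 3, 5, 6, 13, 8, 9, 10, 11, 12, 7]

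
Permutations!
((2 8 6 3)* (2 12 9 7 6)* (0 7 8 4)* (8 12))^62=(12)(0 4 2 8 3 6 7)=[4, 1, 8, 6, 2, 5, 7, 0, 3, 9, 10, 11, 12]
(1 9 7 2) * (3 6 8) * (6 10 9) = [0, 6, 1, 10, 4, 5, 8, 2, 3, 7, 9] = (1 6 8 3 10 9 7 2)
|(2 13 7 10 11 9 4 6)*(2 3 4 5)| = 21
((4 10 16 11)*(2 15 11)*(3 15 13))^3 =[0, 1, 15, 4, 2, 5, 6, 7, 8, 9, 13, 16, 12, 11, 14, 10, 3] =(2 15 10 13 11 16 3 4)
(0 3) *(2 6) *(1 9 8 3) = (0 1 9 8 3)(2 6) = [1, 9, 6, 0, 4, 5, 2, 7, 3, 8]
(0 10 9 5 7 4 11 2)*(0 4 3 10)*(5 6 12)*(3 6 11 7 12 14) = [0, 1, 4, 10, 7, 12, 14, 6, 8, 11, 9, 2, 5, 13, 3] = (2 4 7 6 14 3 10 9 11)(5 12)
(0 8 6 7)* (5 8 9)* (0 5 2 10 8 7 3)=(0 9 2 10 8 6 3)(5 7)=[9, 1, 10, 0, 4, 7, 3, 5, 6, 2, 8]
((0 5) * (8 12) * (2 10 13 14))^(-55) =[5, 1, 10, 3, 4, 0, 6, 7, 12, 9, 13, 11, 8, 14, 2] =(0 5)(2 10 13 14)(8 12)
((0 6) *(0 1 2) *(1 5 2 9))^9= (0 6 5 2)(1 9)= [6, 9, 0, 3, 4, 2, 5, 7, 8, 1]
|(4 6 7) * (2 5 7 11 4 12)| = 12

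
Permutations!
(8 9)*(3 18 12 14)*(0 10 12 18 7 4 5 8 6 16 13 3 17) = (18)(0 10 12 14 17)(3 7 4 5 8 9 6 16 13) = [10, 1, 2, 7, 5, 8, 16, 4, 9, 6, 12, 11, 14, 3, 17, 15, 13, 0, 18]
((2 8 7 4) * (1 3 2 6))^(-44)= (1 4 8 3 6 7 2)= [0, 4, 1, 6, 8, 5, 7, 2, 3]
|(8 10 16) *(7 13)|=6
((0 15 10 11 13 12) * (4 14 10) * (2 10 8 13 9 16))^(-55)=(16)(0 15 4 14 8 13 12)=[15, 1, 2, 3, 14, 5, 6, 7, 13, 9, 10, 11, 0, 12, 8, 4, 16]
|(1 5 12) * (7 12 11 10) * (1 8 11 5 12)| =|(1 12 8 11 10 7)| =6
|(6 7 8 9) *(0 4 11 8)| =|(0 4 11 8 9 6 7)| =7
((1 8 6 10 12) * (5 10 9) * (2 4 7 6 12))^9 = [0, 1, 7, 3, 6, 2, 5, 9, 8, 10, 4, 11, 12] = (12)(2 7 9 10 4 6 5)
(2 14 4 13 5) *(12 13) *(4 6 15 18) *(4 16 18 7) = (2 14 6 15 7 4 12 13 5)(16 18) = [0, 1, 14, 3, 12, 2, 15, 4, 8, 9, 10, 11, 13, 5, 6, 7, 18, 17, 16]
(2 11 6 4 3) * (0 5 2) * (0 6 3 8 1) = (0 5 2 11 3 6 4 8 1) = [5, 0, 11, 6, 8, 2, 4, 7, 1, 9, 10, 3]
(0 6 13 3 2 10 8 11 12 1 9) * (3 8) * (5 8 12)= (0 6 13 12 1 9)(2 10 3)(5 8 11)= [6, 9, 10, 2, 4, 8, 13, 7, 11, 0, 3, 5, 1, 12]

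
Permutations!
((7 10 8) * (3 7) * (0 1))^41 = (0 1)(3 7 10 8) = [1, 0, 2, 7, 4, 5, 6, 10, 3, 9, 8]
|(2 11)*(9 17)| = 2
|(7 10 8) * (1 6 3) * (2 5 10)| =15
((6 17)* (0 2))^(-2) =(17) =[0, 1, 2, 3, 4, 5, 6, 7, 8, 9, 10, 11, 12, 13, 14, 15, 16, 17]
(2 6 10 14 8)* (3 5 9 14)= (2 6 10 3 5 9 14 8)= [0, 1, 6, 5, 4, 9, 10, 7, 2, 14, 3, 11, 12, 13, 8]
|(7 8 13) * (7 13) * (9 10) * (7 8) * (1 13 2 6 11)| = |(1 13 2 6 11)(9 10)| = 10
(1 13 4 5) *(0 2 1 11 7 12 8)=(0 2 1 13 4 5 11 7 12 8)=[2, 13, 1, 3, 5, 11, 6, 12, 0, 9, 10, 7, 8, 4]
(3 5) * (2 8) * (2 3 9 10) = [0, 1, 8, 5, 4, 9, 6, 7, 3, 10, 2] = (2 8 3 5 9 10)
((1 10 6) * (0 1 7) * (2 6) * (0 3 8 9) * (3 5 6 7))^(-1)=(0 9 8 3 6 5 7 2 10 1)=[9, 0, 10, 6, 4, 7, 5, 2, 3, 8, 1]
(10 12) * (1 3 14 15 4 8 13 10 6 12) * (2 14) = [0, 3, 14, 2, 8, 5, 12, 7, 13, 9, 1, 11, 6, 10, 15, 4] = (1 3 2 14 15 4 8 13 10)(6 12)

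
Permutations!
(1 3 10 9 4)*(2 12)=(1 3 10 9 4)(2 12)=[0, 3, 12, 10, 1, 5, 6, 7, 8, 4, 9, 11, 2]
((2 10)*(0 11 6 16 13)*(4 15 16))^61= (0 16 4 11 13 15 6)(2 10)= [16, 1, 10, 3, 11, 5, 0, 7, 8, 9, 2, 13, 12, 15, 14, 6, 4]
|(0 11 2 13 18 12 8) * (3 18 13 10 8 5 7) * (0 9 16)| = |(0 11 2 10 8 9 16)(3 18 12 5 7)| = 35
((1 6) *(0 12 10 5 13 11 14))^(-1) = [14, 6, 2, 3, 4, 10, 1, 7, 8, 9, 12, 13, 0, 5, 11] = (0 14 11 13 5 10 12)(1 6)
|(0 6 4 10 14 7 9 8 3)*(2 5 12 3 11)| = 13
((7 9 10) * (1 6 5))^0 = (10) = [0, 1, 2, 3, 4, 5, 6, 7, 8, 9, 10]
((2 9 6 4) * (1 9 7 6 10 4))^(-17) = (1 2 9 7 10 6 4) = [0, 2, 9, 3, 1, 5, 4, 10, 8, 7, 6]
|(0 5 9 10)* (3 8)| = |(0 5 9 10)(3 8)| = 4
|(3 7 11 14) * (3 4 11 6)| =3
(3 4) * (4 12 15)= (3 12 15 4)= [0, 1, 2, 12, 3, 5, 6, 7, 8, 9, 10, 11, 15, 13, 14, 4]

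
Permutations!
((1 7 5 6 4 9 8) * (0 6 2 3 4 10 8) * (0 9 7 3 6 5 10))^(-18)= (10)(0 2)(5 6)= [2, 1, 0, 3, 4, 6, 5, 7, 8, 9, 10]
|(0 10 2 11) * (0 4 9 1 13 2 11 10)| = |(1 13 2 10 11 4 9)| = 7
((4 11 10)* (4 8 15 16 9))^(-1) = [0, 1, 2, 3, 9, 5, 6, 7, 10, 16, 11, 4, 12, 13, 14, 8, 15] = (4 9 16 15 8 10 11)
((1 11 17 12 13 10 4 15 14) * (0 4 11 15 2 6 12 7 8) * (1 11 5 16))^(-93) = [6, 11, 13, 3, 12, 15, 10, 4, 2, 9, 1, 8, 5, 16, 7, 17, 14, 0] = (0 6 10 1 11 8 2 13 16 14 7 4 12 5 15 17)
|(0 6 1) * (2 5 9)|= 3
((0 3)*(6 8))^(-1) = [3, 1, 2, 0, 4, 5, 8, 7, 6] = (0 3)(6 8)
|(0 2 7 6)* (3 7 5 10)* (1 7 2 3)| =|(0 3 2 5 10 1 7 6)| =8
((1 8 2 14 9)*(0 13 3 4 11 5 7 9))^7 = [9, 4, 5, 8, 2, 0, 6, 13, 11, 3, 10, 14, 12, 1, 7] = (0 9 3 8 11 14 7 13 1 4 2 5)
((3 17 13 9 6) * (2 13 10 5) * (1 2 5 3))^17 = (1 13 6 2 9)(3 10 17) = [0, 13, 9, 10, 4, 5, 2, 7, 8, 1, 17, 11, 12, 6, 14, 15, 16, 3]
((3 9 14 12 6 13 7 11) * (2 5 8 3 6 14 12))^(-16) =[0, 1, 12, 5, 4, 14, 6, 7, 2, 8, 10, 11, 3, 13, 9] =(2 12 3 5 14 9 8)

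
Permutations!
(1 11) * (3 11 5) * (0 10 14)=(0 10 14)(1 5 3 11)=[10, 5, 2, 11, 4, 3, 6, 7, 8, 9, 14, 1, 12, 13, 0]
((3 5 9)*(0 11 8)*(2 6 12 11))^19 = (0 2 6 12 11 8)(3 5 9) = [2, 1, 6, 5, 4, 9, 12, 7, 0, 3, 10, 8, 11]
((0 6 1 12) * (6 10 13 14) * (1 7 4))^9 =(14) =[0, 1, 2, 3, 4, 5, 6, 7, 8, 9, 10, 11, 12, 13, 14]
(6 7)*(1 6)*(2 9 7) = [0, 6, 9, 3, 4, 5, 2, 1, 8, 7] = (1 6 2 9 7)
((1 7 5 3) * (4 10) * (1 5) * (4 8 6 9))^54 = (4 9 6 8 10) = [0, 1, 2, 3, 9, 5, 8, 7, 10, 6, 4]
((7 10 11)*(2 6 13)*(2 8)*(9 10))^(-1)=(2 8 13 6)(7 11 10 9)=[0, 1, 8, 3, 4, 5, 2, 11, 13, 7, 9, 10, 12, 6]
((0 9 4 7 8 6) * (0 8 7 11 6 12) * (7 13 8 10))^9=[12, 1, 2, 3, 9, 5, 11, 10, 13, 0, 6, 4, 8, 7]=(0 12 8 13 7 10 6 11 4 9)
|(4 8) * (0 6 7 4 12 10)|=7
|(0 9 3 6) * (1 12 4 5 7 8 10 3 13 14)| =|(0 9 13 14 1 12 4 5 7 8 10 3 6)| =13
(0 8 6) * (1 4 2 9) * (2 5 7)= (0 8 6)(1 4 5 7 2 9)= [8, 4, 9, 3, 5, 7, 0, 2, 6, 1]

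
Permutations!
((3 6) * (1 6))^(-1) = (1 3 6) = [0, 3, 2, 6, 4, 5, 1]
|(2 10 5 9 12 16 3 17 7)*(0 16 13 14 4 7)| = |(0 16 3 17)(2 10 5 9 12 13 14 4 7)| = 36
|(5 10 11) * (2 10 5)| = |(2 10 11)| = 3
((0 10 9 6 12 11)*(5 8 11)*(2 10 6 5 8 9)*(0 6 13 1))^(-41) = (0 13 1)(2 10)(5 9)(6 11 8 12) = [13, 0, 10, 3, 4, 9, 11, 7, 12, 5, 2, 8, 6, 1]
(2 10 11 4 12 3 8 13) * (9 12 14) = [0, 1, 10, 8, 14, 5, 6, 7, 13, 12, 11, 4, 3, 2, 9] = (2 10 11 4 14 9 12 3 8 13)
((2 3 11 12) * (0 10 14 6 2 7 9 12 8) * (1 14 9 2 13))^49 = [7, 14, 0, 10, 4, 5, 13, 8, 12, 3, 2, 9, 11, 1, 6] = (0 7 8 12 11 9 3 10 2)(1 14 6 13)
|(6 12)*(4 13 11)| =6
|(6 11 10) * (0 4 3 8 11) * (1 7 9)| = |(0 4 3 8 11 10 6)(1 7 9)| = 21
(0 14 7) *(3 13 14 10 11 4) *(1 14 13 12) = (0 10 11 4 3 12 1 14 7) = [10, 14, 2, 12, 3, 5, 6, 0, 8, 9, 11, 4, 1, 13, 7]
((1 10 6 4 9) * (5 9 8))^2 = [0, 6, 2, 3, 5, 1, 8, 7, 9, 10, 4] = (1 6 8 9 10 4 5)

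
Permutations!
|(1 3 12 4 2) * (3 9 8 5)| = 8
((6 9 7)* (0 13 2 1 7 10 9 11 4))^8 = [0, 1, 2, 3, 4, 5, 6, 7, 8, 9, 10, 11, 12, 13] = (13)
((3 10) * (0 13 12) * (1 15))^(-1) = (0 12 13)(1 15)(3 10) = [12, 15, 2, 10, 4, 5, 6, 7, 8, 9, 3, 11, 13, 0, 14, 1]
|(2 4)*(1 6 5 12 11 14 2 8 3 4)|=21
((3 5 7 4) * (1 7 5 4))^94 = (7) = [0, 1, 2, 3, 4, 5, 6, 7]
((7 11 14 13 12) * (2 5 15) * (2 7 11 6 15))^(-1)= (2 5)(6 7 15)(11 12 13 14)= [0, 1, 5, 3, 4, 2, 7, 15, 8, 9, 10, 12, 13, 14, 11, 6]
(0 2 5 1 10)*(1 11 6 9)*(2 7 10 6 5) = (0 7 10)(1 6 9)(5 11) = [7, 6, 2, 3, 4, 11, 9, 10, 8, 1, 0, 5]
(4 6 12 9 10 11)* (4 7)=(4 6 12 9 10 11 7)=[0, 1, 2, 3, 6, 5, 12, 4, 8, 10, 11, 7, 9]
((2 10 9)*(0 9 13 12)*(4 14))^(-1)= [12, 1, 9, 3, 14, 5, 6, 7, 8, 0, 2, 11, 13, 10, 4]= (0 12 13 10 2 9)(4 14)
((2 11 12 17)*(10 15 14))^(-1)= [0, 1, 17, 3, 4, 5, 6, 7, 8, 9, 14, 2, 11, 13, 15, 10, 16, 12]= (2 17 12 11)(10 14 15)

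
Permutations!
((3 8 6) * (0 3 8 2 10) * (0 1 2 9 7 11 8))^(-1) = (0 6 8 11 7 9 3)(1 10 2) = [6, 10, 1, 0, 4, 5, 8, 9, 11, 3, 2, 7]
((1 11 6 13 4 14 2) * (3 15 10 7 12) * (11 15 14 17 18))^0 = (18) = [0, 1, 2, 3, 4, 5, 6, 7, 8, 9, 10, 11, 12, 13, 14, 15, 16, 17, 18]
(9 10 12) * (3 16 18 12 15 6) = (3 16 18 12 9 10 15 6) = [0, 1, 2, 16, 4, 5, 3, 7, 8, 10, 15, 11, 9, 13, 14, 6, 18, 17, 12]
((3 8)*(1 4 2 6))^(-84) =(8) =[0, 1, 2, 3, 4, 5, 6, 7, 8]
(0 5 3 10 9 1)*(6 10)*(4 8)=(0 5 3 6 10 9 1)(4 8)=[5, 0, 2, 6, 8, 3, 10, 7, 4, 1, 9]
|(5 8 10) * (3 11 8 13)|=|(3 11 8 10 5 13)|=6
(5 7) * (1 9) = [0, 9, 2, 3, 4, 7, 6, 5, 8, 1] = (1 9)(5 7)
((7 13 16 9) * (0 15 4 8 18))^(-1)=(0 18 8 4 15)(7 9 16 13)=[18, 1, 2, 3, 15, 5, 6, 9, 4, 16, 10, 11, 12, 7, 14, 0, 13, 17, 8]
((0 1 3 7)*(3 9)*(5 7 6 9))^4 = [0, 1, 2, 6, 4, 5, 9, 7, 8, 3] = (3 6 9)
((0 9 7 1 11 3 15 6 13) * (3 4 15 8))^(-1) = (0 13 6 15 4 11 1 7 9)(3 8) = [13, 7, 2, 8, 11, 5, 15, 9, 3, 0, 10, 1, 12, 6, 14, 4]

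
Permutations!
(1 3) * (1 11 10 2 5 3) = (2 5 3 11 10) = [0, 1, 5, 11, 4, 3, 6, 7, 8, 9, 2, 10]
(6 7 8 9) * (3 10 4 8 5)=(3 10 4 8 9 6 7 5)=[0, 1, 2, 10, 8, 3, 7, 5, 9, 6, 4]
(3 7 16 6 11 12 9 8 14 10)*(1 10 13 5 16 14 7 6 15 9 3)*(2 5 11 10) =(1 2 5 16 15 9 8 7 14 13 11 12 3 6 10) =[0, 2, 5, 6, 4, 16, 10, 14, 7, 8, 1, 12, 3, 11, 13, 9, 15]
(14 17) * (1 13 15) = (1 13 15)(14 17) = [0, 13, 2, 3, 4, 5, 6, 7, 8, 9, 10, 11, 12, 15, 17, 1, 16, 14]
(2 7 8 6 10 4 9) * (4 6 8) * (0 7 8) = (0 7 4 9 2 8)(6 10) = [7, 1, 8, 3, 9, 5, 10, 4, 0, 2, 6]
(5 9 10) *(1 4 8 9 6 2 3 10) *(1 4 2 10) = (1 2 3)(4 8 9)(5 6 10) = [0, 2, 3, 1, 8, 6, 10, 7, 9, 4, 5]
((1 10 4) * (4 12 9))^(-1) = (1 4 9 12 10) = [0, 4, 2, 3, 9, 5, 6, 7, 8, 12, 1, 11, 10]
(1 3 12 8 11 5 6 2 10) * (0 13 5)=(0 13 5 6 2 10 1 3 12 8 11)=[13, 3, 10, 12, 4, 6, 2, 7, 11, 9, 1, 0, 8, 5]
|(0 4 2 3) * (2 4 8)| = 4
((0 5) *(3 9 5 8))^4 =(0 5 9 3 8) =[5, 1, 2, 8, 4, 9, 6, 7, 0, 3]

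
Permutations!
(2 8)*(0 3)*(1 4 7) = [3, 4, 8, 0, 7, 5, 6, 1, 2] = (0 3)(1 4 7)(2 8)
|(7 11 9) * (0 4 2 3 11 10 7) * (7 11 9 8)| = |(0 4 2 3 9)(7 10 11 8)| = 20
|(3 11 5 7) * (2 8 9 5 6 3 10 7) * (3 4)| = 4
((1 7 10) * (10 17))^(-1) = (1 10 17 7) = [0, 10, 2, 3, 4, 5, 6, 1, 8, 9, 17, 11, 12, 13, 14, 15, 16, 7]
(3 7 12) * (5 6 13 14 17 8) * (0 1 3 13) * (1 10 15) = (0 10 15 1 3 7 12 13 14 17 8 5 6) = [10, 3, 2, 7, 4, 6, 0, 12, 5, 9, 15, 11, 13, 14, 17, 1, 16, 8]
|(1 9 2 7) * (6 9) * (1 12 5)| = |(1 6 9 2 7 12 5)| = 7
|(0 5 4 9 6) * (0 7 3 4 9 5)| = 6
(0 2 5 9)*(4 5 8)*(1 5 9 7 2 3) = (0 3 1 5 7 2 8 4 9) = [3, 5, 8, 1, 9, 7, 6, 2, 4, 0]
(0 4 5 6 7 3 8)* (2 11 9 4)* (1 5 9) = (0 2 11 1 5 6 7 3 8)(4 9) = [2, 5, 11, 8, 9, 6, 7, 3, 0, 4, 10, 1]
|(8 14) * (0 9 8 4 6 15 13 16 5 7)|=|(0 9 8 14 4 6 15 13 16 5 7)|=11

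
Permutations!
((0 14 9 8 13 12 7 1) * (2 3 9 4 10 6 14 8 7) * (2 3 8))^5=[3, 12, 9, 2, 10, 5, 14, 13, 7, 8, 6, 11, 0, 1, 4]=(0 3 2 9 8 7 13 1 12)(4 10 6 14)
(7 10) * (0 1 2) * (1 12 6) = (0 12 6 1 2)(7 10) = [12, 2, 0, 3, 4, 5, 1, 10, 8, 9, 7, 11, 6]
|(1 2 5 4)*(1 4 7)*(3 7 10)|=|(1 2 5 10 3 7)|=6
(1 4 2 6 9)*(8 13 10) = (1 4 2 6 9)(8 13 10) = [0, 4, 6, 3, 2, 5, 9, 7, 13, 1, 8, 11, 12, 10]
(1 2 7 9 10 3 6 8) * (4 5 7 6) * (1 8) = (1 2 6)(3 4 5 7 9 10) = [0, 2, 6, 4, 5, 7, 1, 9, 8, 10, 3]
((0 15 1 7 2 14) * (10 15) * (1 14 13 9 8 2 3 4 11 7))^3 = (0 14 15 10)(2 8 9 13)(3 7 11 4) = [14, 1, 8, 7, 3, 5, 6, 11, 9, 13, 0, 4, 12, 2, 15, 10]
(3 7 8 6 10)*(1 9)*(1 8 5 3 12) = (1 9 8 6 10 12)(3 7 5) = [0, 9, 2, 7, 4, 3, 10, 5, 6, 8, 12, 11, 1]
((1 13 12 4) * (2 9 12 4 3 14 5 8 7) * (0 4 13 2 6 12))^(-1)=(0 9 2 1 4)(3 12 6 7 8 5 14)=[9, 4, 1, 12, 0, 14, 7, 8, 5, 2, 10, 11, 6, 13, 3]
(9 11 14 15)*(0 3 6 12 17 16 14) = [3, 1, 2, 6, 4, 5, 12, 7, 8, 11, 10, 0, 17, 13, 15, 9, 14, 16] = (0 3 6 12 17 16 14 15 9 11)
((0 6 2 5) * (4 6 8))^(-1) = [5, 1, 6, 3, 8, 2, 4, 7, 0] = (0 5 2 6 4 8)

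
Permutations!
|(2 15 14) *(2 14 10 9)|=4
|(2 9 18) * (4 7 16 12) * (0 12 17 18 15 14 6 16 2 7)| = |(0 12 4)(2 9 15 14 6 16 17 18 7)| = 9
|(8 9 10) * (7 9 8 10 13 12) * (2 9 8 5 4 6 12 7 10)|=10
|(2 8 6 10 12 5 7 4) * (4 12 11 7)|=9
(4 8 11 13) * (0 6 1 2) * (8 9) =[6, 2, 0, 3, 9, 5, 1, 7, 11, 8, 10, 13, 12, 4] =(0 6 1 2)(4 9 8 11 13)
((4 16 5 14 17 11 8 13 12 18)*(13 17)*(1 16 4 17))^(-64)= (1 18 5 11 13)(8 12 16 17 14)= [0, 18, 2, 3, 4, 11, 6, 7, 12, 9, 10, 13, 16, 1, 8, 15, 17, 14, 5]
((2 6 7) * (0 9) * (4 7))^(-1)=(0 9)(2 7 4 6)=[9, 1, 7, 3, 6, 5, 2, 4, 8, 0]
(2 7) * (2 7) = (7) = [0, 1, 2, 3, 4, 5, 6, 7]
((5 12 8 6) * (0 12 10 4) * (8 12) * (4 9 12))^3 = (0 5 12 8 10 4 6 9) = [5, 1, 2, 3, 6, 12, 9, 7, 10, 0, 4, 11, 8]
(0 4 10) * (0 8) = (0 4 10 8) = [4, 1, 2, 3, 10, 5, 6, 7, 0, 9, 8]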